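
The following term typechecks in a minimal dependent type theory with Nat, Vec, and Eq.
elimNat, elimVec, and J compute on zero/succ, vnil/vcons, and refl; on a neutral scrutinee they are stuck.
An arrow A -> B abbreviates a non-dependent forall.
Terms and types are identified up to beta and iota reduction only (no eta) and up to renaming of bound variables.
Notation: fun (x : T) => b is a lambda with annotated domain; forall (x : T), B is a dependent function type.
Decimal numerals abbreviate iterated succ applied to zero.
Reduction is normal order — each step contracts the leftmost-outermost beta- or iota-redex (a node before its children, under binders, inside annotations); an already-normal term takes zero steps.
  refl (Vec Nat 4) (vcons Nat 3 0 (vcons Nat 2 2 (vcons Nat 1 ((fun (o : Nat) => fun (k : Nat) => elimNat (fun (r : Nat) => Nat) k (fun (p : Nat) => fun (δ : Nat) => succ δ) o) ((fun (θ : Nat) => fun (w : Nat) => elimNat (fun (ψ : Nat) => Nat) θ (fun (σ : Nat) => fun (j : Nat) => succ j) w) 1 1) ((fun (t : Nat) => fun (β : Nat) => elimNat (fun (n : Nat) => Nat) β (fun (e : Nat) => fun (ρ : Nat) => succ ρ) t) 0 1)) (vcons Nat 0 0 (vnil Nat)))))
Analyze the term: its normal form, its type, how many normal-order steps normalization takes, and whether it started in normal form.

normal form:
  refl (Vec Nat 4) (vcons Nat 3 0 (vcons Nat 2 2 (vcons Nat 1 3 (vcons Nat 0 0 (vnil Nat)))))
type:
  Eq (Vec Nat 4) (vcons Nat 3 0 (vcons Nat 2 2 (vcons Nat 1 3 (vcons Nat 0 0 (vnil Nat))))) (vcons Nat 3 0 (vcons Nat 2 2 (vcons Nat 1 3 (vcons Nat 0 0 (vnil Nat)))))
steps to reach normal form (normal order): 18
already normal: no
first contracted redex: a beta-redex


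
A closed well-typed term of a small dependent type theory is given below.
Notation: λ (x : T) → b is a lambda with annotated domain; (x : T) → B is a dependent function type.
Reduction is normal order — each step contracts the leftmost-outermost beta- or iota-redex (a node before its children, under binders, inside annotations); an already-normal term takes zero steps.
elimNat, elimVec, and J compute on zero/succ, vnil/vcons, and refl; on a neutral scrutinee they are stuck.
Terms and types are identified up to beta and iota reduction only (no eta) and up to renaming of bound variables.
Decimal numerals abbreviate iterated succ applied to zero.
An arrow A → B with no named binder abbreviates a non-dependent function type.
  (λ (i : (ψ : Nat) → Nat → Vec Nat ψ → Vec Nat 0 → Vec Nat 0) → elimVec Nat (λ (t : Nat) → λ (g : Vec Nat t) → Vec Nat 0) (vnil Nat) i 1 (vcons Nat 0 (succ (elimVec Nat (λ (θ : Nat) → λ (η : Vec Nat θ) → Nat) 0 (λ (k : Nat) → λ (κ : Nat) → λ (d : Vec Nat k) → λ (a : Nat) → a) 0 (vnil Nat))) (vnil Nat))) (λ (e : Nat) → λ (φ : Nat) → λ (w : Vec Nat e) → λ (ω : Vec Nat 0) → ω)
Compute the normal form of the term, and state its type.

resulting normal form:
  vnil Nat
type:
  Vec Nat 0
observation: 7 normal-order steps normalize the term, beginning with a beta-redex.


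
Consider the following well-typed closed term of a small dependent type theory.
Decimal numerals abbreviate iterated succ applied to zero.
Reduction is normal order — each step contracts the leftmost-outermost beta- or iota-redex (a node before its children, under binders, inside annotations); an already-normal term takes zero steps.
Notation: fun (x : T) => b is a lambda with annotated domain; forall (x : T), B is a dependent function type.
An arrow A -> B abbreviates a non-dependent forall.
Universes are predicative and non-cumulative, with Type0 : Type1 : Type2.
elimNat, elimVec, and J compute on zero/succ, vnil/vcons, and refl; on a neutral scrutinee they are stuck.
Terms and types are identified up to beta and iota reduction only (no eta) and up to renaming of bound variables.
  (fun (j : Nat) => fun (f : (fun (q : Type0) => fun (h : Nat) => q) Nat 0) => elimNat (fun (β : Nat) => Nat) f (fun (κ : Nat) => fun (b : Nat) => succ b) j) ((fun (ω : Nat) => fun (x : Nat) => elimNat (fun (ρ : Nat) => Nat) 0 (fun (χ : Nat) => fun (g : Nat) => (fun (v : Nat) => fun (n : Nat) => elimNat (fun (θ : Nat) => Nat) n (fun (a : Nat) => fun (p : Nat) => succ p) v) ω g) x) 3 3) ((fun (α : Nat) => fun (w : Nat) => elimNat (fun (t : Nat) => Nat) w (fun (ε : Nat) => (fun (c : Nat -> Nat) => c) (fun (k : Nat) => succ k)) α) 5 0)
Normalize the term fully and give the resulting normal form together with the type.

reduced normal form:
  14
type:
  Nat


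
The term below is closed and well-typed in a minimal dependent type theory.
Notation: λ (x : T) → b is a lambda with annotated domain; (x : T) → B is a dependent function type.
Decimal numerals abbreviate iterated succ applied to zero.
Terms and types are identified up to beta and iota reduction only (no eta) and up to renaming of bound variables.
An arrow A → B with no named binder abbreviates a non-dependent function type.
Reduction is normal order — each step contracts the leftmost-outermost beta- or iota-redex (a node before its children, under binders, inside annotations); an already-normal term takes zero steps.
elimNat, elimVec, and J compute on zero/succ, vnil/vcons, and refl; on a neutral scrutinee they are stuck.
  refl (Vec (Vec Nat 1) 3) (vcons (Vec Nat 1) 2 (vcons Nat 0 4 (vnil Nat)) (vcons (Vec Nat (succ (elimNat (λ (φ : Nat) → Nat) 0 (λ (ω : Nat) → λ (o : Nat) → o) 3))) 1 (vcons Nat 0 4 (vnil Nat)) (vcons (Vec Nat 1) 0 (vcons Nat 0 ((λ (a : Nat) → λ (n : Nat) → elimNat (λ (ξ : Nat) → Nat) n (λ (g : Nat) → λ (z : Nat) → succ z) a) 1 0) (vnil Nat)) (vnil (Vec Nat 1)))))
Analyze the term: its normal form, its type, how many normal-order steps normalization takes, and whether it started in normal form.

resulting normal form:
  refl (Vec (Vec Nat 1) 3) (vcons (Vec Nat 1) 2 (vcons Nat 0 4 (vnil Nat)) (vcons (Vec Nat 1) 1 (vcons Nat 0 4 (vnil Nat)) (vcons (Vec Nat 1) 0 (vcons Nat 0 1 (vnil Nat)) (vnil (Vec Nat 1)))))
inferred type:
  Eq (Vec (Vec Nat 1) 3) (vcons (Vec Nat 1) 2 (vcons Nat 0 4 (vnil Nat)) (vcons (Vec Nat 1) 1 (vcons Nat 0 4 (vnil Nat)) (vcons (Vec Nat 1) 0 (vcons Nat 0 1 (vnil Nat)) (vnil (Vec Nat 1))))) (vcons (Vec Nat 1) 2 (vcons Nat 0 4 (vnil Nat)) (vcons (Vec Nat 1) 1 (vcons Nat 0 4 (vnil Nat)) (vcons (Vec Nat 1) 0 (vcons Nat 0 1 (vnil Nat)) (vnil (Vec Nat 1)))))
steps to reach normal form (normal order): 16
term was already normal: no
first redex: an elimNat iota-redex


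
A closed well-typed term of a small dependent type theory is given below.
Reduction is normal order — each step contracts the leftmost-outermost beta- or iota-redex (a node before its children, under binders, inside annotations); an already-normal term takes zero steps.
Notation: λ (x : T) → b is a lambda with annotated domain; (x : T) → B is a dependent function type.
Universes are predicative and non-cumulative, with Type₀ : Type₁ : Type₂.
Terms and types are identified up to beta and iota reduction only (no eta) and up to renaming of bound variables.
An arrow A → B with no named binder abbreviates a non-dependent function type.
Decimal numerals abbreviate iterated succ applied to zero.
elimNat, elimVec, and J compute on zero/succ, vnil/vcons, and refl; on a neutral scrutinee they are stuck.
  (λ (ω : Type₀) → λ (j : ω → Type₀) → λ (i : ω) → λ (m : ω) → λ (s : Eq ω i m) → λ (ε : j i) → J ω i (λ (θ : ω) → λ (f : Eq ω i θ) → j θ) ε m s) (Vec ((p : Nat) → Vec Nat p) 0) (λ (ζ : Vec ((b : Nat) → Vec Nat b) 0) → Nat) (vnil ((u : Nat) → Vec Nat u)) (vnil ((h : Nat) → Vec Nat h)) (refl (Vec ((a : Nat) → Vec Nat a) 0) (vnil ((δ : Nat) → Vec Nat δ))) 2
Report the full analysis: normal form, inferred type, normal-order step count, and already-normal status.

resulting normal form:
  2
inferred type:
  Nat
steps to reach normal form (normal order): 7
started in normal form: no
first contracted redex: a beta-redex


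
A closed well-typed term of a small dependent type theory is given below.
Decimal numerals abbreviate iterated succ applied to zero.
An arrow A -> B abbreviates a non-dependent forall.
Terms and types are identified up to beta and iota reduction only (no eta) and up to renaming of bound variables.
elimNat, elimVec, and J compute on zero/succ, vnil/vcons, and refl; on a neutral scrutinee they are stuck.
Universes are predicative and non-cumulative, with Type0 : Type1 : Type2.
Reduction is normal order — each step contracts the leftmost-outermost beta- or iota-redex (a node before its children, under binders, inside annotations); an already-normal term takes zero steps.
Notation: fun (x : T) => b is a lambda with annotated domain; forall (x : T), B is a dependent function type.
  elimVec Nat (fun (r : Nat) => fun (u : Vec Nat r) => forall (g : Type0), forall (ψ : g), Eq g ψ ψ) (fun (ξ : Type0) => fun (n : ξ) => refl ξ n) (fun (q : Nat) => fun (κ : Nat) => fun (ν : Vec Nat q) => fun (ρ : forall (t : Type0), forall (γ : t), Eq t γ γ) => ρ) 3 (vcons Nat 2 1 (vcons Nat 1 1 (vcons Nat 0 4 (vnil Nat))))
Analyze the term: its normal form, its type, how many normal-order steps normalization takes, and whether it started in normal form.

reduced normal form:
  fun (r : Type0) => fun (u : r) => refl r u
type:
  forall (r : Type0), forall (u : r), Eq r u u
reduction steps (normal order): 16
already normal: no
first contracted redex: an elimVec iota-redex


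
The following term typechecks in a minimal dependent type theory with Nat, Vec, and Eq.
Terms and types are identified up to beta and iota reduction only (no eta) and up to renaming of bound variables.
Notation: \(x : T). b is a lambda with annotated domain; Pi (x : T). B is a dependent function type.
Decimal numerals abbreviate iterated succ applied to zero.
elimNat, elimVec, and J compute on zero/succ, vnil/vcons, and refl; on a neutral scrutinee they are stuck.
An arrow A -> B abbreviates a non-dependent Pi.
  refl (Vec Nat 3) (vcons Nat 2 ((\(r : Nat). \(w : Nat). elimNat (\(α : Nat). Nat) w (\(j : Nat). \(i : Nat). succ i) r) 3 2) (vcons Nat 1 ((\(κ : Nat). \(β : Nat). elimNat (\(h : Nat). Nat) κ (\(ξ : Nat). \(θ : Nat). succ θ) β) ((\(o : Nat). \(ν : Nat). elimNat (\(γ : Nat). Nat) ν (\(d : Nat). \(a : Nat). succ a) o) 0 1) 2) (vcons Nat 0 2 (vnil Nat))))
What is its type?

type:
  Eq (Vec Nat 3) (vcons Nat 2 5 (vcons Nat 1 3 (vcons Nat 0 2 (vnil Nat)))) (vcons Nat 2 5 (vcons Nat 1 3 (vcons Nat 0 2 (vnil Nat))))


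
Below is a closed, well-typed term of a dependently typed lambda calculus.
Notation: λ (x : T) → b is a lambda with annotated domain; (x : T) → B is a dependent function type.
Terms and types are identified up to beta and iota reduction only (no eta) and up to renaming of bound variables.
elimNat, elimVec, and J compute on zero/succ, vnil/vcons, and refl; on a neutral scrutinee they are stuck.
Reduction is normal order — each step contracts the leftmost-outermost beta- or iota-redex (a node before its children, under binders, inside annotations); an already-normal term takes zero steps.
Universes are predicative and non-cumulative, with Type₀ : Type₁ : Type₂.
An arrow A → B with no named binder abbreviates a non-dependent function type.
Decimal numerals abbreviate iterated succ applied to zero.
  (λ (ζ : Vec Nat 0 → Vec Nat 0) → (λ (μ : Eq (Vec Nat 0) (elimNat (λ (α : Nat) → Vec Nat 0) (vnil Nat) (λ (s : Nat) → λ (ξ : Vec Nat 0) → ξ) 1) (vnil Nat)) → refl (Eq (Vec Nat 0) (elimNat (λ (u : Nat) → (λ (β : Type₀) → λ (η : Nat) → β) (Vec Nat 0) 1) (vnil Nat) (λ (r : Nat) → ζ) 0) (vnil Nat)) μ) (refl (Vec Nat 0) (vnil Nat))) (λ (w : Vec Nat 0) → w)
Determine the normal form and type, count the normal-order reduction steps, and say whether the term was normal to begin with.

normal form:
  refl (Eq (Vec Nat 0) (vnil Nat) (vnil Nat)) (refl (Vec Nat 0) (vnil Nat))
the term's type:
  Eq (Eq (Vec Nat 0) (vnil Nat) (vnil Nat)) (refl (Vec Nat 0) (vnil Nat)) (refl (Vec Nat 0) (vnil Nat))
reduction steps (normal order): 3
started in normal form: no
first redex: a beta-redex


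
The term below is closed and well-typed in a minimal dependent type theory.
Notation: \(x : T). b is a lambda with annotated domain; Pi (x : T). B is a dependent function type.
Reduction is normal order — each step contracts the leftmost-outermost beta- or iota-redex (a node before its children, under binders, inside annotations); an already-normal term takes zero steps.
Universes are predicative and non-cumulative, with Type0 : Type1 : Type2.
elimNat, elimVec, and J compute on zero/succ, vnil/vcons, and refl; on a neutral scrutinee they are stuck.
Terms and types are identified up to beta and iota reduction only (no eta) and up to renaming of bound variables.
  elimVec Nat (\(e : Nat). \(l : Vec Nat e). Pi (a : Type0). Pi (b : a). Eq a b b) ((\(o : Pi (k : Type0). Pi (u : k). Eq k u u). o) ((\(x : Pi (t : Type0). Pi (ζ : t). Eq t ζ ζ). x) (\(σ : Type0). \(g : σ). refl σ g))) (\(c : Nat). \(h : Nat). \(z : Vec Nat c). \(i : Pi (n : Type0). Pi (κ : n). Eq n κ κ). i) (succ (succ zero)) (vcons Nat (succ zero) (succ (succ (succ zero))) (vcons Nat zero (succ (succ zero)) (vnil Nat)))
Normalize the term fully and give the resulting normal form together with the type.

reduced normal form:
  \(e : Type0). \(l : e). refl e l
type:
  Pi (e : Type0). Pi (l : e). Eq e l l


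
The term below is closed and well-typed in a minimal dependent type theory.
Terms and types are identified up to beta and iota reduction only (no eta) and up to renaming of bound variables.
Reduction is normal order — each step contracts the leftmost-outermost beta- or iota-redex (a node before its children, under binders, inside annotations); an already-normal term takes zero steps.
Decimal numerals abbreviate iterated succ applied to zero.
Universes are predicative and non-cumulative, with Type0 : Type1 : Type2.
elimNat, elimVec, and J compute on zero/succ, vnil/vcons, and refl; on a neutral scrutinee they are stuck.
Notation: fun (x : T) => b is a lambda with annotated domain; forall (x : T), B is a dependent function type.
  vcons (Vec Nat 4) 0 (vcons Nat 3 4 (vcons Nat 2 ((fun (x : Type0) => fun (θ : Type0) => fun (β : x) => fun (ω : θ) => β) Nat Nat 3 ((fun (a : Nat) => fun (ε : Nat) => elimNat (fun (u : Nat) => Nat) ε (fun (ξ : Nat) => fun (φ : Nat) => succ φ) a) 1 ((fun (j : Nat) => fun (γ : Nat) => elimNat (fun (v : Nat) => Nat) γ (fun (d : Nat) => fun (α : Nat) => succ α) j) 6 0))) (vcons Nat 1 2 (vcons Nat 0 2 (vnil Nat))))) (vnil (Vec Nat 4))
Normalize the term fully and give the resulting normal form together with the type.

resulting normal form:
  vcons (Vec Nat 4) 0 (vcons Nat 3 4 (vcons Nat 2 3 (vcons Nat 1 2 (vcons Nat 0 2 (vnil Nat))))) (vnil (Vec Nat 4))
inferred type:
  Vec (Vec Nat 4) 1
observation: reduction starts at a beta-redex, and 4 normal-order steps reach the normal form.


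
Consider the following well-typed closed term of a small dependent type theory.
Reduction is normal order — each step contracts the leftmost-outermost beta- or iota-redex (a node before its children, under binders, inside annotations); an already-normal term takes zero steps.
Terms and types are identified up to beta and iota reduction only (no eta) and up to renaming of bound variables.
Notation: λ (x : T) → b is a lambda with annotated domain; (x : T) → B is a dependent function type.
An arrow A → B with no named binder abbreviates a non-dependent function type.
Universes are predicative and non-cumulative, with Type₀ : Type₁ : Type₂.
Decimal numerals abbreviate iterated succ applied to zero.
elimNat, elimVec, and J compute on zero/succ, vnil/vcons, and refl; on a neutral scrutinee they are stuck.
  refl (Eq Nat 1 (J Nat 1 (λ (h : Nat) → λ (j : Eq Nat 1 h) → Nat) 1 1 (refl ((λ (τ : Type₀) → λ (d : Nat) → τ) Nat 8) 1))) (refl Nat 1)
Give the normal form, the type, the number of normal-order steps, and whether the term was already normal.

reduced normal form:
  refl (Eq Nat 1 1) (refl Nat 1)
inferred type:
  Eq (Eq Nat 1 1) (refl Nat 1) (refl Nat 1)
steps to reach normal form (normal order): 1
term was already normal: no
first contracted redex: a J iota-redex


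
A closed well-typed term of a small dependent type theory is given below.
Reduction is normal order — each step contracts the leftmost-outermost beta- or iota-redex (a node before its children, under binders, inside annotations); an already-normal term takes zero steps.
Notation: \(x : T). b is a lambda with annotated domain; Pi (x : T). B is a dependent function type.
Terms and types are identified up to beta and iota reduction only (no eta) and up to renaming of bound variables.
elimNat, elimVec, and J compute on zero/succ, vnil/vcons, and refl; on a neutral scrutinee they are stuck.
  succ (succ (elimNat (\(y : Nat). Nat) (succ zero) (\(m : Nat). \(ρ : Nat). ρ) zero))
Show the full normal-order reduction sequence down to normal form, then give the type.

normal-order reduction:
  succ (succ (elimNat (\(y : Nat). Nat) (succ zero) (\(m : Nat). \(ρ : Nat). ρ) zero))
  ~> succ (succ (succ zero))
the term's type:
  Nat


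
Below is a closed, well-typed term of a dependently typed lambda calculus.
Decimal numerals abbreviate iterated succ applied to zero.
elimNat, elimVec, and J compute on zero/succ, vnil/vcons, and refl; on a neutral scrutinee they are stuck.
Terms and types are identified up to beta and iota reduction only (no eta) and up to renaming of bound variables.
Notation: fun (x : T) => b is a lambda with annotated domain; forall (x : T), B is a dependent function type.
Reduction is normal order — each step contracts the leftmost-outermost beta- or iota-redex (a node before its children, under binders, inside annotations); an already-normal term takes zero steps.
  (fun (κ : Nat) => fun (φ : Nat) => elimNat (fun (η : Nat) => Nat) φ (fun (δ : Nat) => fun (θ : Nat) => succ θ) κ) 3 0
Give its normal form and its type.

resulting normal form:
  3
the term's type:
  Nat


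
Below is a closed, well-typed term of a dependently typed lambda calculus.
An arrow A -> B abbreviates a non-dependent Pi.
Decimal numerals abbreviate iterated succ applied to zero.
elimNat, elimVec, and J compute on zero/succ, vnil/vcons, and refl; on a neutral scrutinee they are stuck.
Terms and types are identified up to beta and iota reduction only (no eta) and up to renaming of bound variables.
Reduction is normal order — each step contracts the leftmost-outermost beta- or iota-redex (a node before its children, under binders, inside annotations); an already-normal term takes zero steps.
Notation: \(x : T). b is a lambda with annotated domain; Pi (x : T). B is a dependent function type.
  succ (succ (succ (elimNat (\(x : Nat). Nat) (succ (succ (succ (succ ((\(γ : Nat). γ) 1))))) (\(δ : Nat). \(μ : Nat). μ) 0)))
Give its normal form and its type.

reduced normal form:
  8
the term's type:
  Nat
observation: the term reaches its normal form after 2 normal-order steps.


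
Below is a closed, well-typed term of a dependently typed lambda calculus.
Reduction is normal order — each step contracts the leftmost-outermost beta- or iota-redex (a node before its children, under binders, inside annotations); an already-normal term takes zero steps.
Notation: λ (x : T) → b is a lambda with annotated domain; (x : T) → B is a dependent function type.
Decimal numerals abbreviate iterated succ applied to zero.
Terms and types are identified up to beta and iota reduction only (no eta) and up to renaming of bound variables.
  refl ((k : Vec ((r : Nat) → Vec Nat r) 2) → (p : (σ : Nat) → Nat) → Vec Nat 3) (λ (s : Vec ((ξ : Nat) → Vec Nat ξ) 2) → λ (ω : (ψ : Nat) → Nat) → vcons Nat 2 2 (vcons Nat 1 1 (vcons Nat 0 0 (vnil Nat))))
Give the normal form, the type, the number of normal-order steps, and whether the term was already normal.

resulting normal form:
  refl ((k : Vec ((r : Nat) → Vec Nat r) 2) → (p : (σ : Nat) → Nat) → Vec Nat 3) (λ (s : Vec ((ξ : Nat) → Vec Nat ξ) 2) → λ (ω : (ψ : Nat) → Nat) → vcons Nat 2 2 (vcons Nat 1 1 (vcons Nat 0 0 (vnil Nat))))
type:
  Eq ((k : Vec ((r : Nat) → Vec Nat r) 2) → (p : (σ : Nat) → Nat) → Vec Nat 3) (λ (s : Vec ((ξ : Nat) → Vec Nat ξ) 2) → λ (ω : (ψ : Nat) → Nat) → vcons Nat 2 2 (vcons Nat 1 1 (vcons Nat 0 0 (vnil Nat)))) (λ (μ : Vec ((κ : Nat) → Vec Nat κ) 2) → λ (g : (ε : Nat) → Nat) → vcons Nat 2 2 (vcons Nat 1 1 (vcons Nat 0 0 (vnil Nat))))
reduction steps (normal order): 0
already normal: yes


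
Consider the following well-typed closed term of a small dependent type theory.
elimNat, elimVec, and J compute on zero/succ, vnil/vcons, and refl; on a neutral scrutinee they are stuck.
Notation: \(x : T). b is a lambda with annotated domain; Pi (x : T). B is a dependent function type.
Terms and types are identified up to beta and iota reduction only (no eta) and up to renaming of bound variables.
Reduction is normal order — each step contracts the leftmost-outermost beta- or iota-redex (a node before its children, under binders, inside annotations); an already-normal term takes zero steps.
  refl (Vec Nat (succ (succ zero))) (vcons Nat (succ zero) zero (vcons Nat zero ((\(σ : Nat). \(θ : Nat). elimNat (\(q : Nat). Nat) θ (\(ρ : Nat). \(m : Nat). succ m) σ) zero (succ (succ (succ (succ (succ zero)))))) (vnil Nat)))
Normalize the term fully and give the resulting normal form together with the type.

resulting normal form:
  refl (Vec Nat (succ (succ zero))) (vcons Nat (succ zero) zero (vcons Nat zero (succ (succ (succ (succ (succ zero))))) (vnil Nat)))
the term's type:
  Eq (Vec Nat (succ (succ zero))) (vcons Nat (succ zero) zero (vcons Nat zero (succ (succ (succ (succ (succ zero))))) (vnil Nat))) (vcons Nat (succ zero) zero (vcons Nat zero (succ (succ (succ (succ (succ zero))))) (vnil Nat)))
observation: reduction starts at a beta-redex, and 3 normal-order steps reach the normal form.


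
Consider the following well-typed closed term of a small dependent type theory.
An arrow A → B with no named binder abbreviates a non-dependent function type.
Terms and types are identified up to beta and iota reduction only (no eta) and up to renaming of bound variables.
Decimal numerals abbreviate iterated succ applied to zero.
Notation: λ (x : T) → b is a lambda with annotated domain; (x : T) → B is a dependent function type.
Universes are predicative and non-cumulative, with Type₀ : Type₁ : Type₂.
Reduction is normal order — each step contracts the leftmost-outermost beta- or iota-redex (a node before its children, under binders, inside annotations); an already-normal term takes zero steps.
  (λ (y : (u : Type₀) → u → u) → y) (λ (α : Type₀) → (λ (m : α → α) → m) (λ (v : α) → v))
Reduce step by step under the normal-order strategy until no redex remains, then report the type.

normal-order reduction:
  (λ (y : (u : Type₀) → u → u) → y) (λ (α : Type₀) → (λ (m : α → α) → m) (λ (v : α) → v))
  ~> λ (y : Type₀) → (λ (u : y → y) → u) (λ (α : y) → α)
  ~> λ (y : Type₀) → λ (u : y) → u
inferred type:
  (y : Type₀) → y → y


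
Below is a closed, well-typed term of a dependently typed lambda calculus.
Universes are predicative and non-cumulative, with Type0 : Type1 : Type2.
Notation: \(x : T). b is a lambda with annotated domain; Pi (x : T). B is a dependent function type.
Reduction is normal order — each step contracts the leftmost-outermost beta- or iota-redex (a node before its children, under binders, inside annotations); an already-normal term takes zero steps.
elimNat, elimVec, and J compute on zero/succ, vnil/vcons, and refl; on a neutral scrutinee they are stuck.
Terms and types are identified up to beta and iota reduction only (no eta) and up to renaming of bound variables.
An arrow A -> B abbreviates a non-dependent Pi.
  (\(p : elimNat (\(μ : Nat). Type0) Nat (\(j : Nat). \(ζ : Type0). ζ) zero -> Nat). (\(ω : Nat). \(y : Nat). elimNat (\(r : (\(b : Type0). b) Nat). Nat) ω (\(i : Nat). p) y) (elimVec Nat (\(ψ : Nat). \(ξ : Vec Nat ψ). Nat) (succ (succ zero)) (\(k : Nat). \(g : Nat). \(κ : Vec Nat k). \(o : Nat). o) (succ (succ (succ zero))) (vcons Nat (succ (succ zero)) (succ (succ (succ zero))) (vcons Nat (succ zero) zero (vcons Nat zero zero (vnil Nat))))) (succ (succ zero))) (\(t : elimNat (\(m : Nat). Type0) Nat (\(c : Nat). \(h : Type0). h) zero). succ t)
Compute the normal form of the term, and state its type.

resulting normal form:
  succ (succ (succ (succ zero)))
type:
  Nat


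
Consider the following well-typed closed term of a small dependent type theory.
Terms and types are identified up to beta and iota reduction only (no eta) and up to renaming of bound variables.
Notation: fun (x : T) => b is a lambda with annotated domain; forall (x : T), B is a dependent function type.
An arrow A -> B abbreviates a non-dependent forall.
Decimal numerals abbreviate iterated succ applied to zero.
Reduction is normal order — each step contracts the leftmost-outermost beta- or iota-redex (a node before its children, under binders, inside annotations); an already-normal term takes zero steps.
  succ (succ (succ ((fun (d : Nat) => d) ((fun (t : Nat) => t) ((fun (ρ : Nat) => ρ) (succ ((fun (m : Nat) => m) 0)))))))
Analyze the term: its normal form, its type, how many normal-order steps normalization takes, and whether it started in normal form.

resulting normal form:
  4
inferred type:
  Nat
normal-order step count: 4
term was already normal: no
first contracted redex: a beta-redex


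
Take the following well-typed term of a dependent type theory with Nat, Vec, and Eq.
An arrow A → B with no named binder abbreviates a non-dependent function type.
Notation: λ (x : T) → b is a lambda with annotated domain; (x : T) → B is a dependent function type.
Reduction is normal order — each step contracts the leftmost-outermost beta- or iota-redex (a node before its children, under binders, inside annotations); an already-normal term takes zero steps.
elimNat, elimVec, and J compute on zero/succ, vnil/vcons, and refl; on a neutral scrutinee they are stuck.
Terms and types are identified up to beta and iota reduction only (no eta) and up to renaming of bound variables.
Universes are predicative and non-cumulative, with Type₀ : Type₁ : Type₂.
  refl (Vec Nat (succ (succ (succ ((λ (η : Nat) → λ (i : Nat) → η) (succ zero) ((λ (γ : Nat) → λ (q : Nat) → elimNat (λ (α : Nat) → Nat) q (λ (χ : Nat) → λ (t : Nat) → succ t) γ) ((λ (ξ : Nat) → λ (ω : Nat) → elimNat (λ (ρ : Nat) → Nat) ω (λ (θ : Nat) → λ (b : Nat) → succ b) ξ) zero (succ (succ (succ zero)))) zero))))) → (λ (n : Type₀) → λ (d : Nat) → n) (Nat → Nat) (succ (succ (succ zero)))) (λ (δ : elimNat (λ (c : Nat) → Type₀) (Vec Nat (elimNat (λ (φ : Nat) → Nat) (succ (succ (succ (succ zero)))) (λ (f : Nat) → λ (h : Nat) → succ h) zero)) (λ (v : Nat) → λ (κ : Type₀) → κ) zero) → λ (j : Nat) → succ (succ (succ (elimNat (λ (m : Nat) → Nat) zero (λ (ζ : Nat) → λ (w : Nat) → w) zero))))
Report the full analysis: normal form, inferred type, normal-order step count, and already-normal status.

normal form:
  refl (Vec Nat (succ (succ (succ (succ zero)))) → Nat → Nat) (λ (η : Vec Nat (succ (succ (succ (succ zero))))) → λ (i : Nat) → succ (succ (succ zero)))
inferred type:
  Eq (Vec Nat (succ (succ (succ (succ zero)))) → Nat → Nat) (λ (η : Vec Nat (succ (succ (succ (succ zero))))) → λ (i : Nat) → succ (succ (succ zero))) (λ (γ : Vec Nat (succ (succ (succ (succ zero))))) → λ (q : Nat) → succ (succ (succ zero)))
reduction steps (normal order): 7
already normal: no
first contracted redex: a beta-redex


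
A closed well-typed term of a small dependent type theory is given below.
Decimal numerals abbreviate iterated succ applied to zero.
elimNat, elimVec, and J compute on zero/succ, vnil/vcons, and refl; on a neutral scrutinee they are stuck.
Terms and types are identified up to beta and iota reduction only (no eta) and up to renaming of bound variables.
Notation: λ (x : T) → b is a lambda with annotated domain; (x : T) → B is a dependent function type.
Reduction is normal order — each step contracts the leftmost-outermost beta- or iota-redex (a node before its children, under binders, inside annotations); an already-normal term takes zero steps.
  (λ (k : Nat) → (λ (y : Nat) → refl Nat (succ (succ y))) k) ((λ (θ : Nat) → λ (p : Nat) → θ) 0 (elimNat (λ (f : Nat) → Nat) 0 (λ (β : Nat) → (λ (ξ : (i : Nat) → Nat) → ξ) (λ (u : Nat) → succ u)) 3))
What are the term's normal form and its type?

resulting normal form:
  refl Nat 2
type:
  Eq Nat 2 2


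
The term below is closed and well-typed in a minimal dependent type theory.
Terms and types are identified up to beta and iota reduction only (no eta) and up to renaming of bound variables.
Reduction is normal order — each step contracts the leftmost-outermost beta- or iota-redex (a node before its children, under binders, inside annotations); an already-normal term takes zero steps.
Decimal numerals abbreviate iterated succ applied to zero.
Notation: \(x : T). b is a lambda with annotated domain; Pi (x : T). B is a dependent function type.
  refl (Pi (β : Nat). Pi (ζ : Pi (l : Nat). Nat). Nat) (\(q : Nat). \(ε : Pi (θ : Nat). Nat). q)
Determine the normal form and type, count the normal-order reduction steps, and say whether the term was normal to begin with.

reduced normal form:
  refl (Pi (β : Nat). Pi (ζ : Pi (l : Nat). Nat). Nat) (\(q : Nat). \(ε : Pi (θ : Nat). Nat). q)
type:
  Eq (Pi (β : Nat). Pi (ζ : Pi (l : Nat). Nat). Nat) (\(q : Nat). \(ε : Pi (θ : Nat). Nat). q) (\(g : Nat). \(c : Pi (χ : Nat). Nat). g)
steps to reach normal form (normal order): 0
started in normal form: yes


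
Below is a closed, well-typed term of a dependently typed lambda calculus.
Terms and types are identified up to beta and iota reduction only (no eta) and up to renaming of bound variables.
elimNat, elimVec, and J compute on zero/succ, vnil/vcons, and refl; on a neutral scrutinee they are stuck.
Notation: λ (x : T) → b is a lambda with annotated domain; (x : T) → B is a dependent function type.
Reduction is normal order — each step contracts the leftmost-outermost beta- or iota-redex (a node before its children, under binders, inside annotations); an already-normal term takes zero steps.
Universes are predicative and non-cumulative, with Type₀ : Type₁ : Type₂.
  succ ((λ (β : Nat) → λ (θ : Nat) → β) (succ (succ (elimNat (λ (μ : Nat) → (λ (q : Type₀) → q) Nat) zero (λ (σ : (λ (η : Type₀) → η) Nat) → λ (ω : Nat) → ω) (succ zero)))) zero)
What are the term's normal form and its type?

normal form:
  succ (succ (succ zero))
the term's type:
  Nat


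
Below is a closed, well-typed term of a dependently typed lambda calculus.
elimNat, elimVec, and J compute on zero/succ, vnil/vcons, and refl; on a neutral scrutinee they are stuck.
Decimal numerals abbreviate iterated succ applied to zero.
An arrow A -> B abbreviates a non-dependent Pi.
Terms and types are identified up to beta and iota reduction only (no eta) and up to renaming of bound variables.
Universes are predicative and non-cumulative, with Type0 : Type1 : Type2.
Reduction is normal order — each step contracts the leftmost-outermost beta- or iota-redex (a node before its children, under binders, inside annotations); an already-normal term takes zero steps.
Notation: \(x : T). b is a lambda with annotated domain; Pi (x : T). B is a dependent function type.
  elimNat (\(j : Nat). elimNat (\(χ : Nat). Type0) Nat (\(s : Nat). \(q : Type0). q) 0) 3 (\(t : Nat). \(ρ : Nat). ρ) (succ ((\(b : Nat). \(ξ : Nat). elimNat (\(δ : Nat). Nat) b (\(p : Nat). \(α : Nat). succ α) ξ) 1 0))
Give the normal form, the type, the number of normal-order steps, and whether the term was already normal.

normal form:
  3
the term's type:
  Nat
reduction steps (normal order): 11
term was already normal: no
first contracted redex: an elimNat iota-redex


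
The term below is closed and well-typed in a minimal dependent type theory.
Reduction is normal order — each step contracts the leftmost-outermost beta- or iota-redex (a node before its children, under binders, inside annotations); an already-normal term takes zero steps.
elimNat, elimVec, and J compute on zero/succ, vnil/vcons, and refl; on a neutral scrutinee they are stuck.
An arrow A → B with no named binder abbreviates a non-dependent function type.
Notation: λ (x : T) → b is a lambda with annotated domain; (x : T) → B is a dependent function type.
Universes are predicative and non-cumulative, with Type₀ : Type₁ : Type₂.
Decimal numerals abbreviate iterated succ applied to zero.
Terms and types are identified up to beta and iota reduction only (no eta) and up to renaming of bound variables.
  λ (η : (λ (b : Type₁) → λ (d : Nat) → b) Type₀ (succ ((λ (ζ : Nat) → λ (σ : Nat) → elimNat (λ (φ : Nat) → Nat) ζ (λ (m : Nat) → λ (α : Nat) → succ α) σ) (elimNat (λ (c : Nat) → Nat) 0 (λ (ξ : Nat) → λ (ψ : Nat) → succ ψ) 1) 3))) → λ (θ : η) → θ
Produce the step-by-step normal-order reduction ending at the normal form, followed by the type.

normal-order reduction:
  λ (η : (λ (b : Type₁) → λ (d : Nat) → b) Type₀ (succ ((λ (ζ : Nat) → λ (σ : Nat) → elimNat (λ (φ : Nat) → Nat) ζ (λ (m : Nat) → λ (α : Nat) → succ α) σ) (elimNat (λ (c : Nat) → Nat) 0 (λ (ξ : Nat) → λ (ψ : Nat) → succ ψ) 1) 3))) → λ (θ : η) → θ
  ~> λ (η : (λ (b : Nat) → Type₀) (succ ((λ (d : Nat) → λ (ζ : Nat) → elimNat (λ (σ : Nat) → Nat) d (λ (φ : Nat) → λ (m : Nat) → succ m) ζ) (elimNat (λ (α : Nat) → Nat) 0 (λ (c : Nat) → λ (ξ : Nat) → succ ξ) 1) 3))) → λ (ψ : η) → ψ
  ~> λ (η : Type₀) → λ (b : η) → b
type:
  (η : Type₀) → η → η


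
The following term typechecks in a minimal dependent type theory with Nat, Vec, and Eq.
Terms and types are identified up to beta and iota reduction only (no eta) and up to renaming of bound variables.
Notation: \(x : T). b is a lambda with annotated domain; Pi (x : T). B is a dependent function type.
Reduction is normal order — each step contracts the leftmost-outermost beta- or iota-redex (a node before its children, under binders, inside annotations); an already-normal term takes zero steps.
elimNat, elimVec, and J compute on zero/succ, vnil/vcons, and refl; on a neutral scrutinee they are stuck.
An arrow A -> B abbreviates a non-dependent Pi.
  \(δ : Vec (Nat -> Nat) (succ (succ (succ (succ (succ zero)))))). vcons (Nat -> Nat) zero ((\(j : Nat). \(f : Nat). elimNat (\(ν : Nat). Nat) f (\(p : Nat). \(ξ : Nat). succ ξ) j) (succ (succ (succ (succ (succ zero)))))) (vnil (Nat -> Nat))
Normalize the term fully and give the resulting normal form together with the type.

resulting normal form:
  \(δ : Vec (Nat -> Nat) (succ (succ (succ (succ (succ zero)))))). vcons (Nat -> Nat) zero (\(j : Nat). succ (succ (succ (succ (succ j))))) (vnil (Nat -> Nat))
type:
  Vec (Nat -> Nat) (succ (succ (succ (succ (succ zero))))) -> Vec (Nat -> Nat) (succ zero)
observation: the leftmost-outermost redex is a beta-redex, and normalization takes 17 steps.


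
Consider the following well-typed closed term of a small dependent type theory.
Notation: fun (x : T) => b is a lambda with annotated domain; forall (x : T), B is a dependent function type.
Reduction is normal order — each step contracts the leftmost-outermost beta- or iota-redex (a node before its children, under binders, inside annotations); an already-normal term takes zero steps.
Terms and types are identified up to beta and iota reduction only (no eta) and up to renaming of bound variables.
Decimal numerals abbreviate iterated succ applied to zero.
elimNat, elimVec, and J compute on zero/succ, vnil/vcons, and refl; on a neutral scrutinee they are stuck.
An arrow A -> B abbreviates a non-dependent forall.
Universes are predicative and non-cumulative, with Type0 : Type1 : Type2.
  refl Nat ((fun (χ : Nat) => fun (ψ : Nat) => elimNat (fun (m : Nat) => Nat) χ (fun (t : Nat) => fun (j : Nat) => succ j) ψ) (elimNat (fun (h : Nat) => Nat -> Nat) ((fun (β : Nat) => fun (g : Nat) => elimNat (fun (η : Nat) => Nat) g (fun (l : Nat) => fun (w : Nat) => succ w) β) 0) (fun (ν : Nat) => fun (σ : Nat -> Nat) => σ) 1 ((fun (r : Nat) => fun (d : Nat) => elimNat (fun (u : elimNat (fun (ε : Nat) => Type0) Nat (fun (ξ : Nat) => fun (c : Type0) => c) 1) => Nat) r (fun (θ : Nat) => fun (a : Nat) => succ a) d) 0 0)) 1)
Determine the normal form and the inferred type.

resulting normal form:
  refl Nat 1
type:
  Eq Nat 1 1
observation: normalization takes exactly 16 steps under the normal-order strategy.


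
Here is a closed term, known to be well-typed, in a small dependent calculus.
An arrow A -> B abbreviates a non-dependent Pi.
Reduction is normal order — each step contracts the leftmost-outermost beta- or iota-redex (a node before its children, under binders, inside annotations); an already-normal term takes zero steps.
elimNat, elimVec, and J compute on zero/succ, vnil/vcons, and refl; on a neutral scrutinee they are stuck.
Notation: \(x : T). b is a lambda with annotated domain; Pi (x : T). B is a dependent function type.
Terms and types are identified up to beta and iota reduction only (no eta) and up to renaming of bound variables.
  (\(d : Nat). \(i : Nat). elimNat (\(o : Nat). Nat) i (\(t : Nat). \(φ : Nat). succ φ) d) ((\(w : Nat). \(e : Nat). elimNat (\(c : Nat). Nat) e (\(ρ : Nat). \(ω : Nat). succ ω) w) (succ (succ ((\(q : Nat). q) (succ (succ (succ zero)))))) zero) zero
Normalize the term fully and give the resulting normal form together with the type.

reduced normal form:
  succ (succ (succ (succ (succ zero))))
inferred type:
  Nat
observation: 37 normal-order steps normalize the term, beginning with a beta-redex.


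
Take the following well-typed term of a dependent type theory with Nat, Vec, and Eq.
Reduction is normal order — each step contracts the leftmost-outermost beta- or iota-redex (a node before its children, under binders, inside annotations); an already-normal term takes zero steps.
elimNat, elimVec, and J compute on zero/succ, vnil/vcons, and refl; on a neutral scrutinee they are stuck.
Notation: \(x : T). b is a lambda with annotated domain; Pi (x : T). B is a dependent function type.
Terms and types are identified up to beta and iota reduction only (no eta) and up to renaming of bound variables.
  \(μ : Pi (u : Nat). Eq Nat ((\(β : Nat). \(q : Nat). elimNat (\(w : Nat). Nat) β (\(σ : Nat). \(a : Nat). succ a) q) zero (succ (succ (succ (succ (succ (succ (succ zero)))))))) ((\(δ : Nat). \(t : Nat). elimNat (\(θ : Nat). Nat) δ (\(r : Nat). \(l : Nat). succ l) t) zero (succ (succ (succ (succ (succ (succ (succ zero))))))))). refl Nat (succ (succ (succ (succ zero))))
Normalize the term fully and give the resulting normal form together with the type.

resulting normal form:
  \(μ : Pi (u : Nat). Eq Nat (succ (succ (succ (succ (succ (succ (succ zero))))))) (succ (succ (succ (succ (succ (succ (succ zero)))))))). refl Nat (succ (succ (succ (succ zero))))
inferred type:
  Pi (μ : Pi (u : Nat). Eq Nat (succ (succ (succ (succ (succ (succ (succ zero))))))) (succ (succ (succ (succ (succ (succ (succ zero)))))))). Eq Nat (succ (succ (succ (succ zero)))) (succ (succ (succ (succ zero))))
observation: 48 normal-order steps separate the term from its normal form.


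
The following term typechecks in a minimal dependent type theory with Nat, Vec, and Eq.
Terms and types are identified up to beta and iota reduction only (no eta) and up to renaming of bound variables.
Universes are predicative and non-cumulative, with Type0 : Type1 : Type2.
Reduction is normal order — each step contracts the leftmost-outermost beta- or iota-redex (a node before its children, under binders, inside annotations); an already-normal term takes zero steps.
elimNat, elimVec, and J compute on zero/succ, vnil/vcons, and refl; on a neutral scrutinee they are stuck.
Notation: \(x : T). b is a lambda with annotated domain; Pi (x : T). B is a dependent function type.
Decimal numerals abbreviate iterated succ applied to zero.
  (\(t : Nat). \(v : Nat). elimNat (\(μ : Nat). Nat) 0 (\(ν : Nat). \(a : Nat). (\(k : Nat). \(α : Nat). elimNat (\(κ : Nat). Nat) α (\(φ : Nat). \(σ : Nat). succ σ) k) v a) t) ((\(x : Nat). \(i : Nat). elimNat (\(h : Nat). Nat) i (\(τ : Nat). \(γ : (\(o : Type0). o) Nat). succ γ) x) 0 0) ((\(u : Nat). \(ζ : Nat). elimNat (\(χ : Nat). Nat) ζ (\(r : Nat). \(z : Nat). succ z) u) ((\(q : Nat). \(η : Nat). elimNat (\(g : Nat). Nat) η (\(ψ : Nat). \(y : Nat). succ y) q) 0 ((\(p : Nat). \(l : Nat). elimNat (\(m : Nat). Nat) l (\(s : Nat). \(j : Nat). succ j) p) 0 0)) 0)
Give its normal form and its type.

resulting normal form:
  0
the term's type:
  Nat
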